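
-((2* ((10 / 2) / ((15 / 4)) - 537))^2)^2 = -106704685401616 / 81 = -1317341795081.68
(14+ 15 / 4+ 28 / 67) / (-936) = -541 / 27872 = -0.02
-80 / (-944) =0.08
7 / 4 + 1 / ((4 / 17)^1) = 6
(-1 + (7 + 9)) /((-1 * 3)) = -5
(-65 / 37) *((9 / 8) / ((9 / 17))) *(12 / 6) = -1105 / 148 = -7.47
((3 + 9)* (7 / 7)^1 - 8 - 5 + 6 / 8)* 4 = -1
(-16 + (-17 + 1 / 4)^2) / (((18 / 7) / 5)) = 49385 / 96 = 514.43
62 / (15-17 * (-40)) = 62 / 695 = 0.09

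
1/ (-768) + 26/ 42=1107/ 1792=0.62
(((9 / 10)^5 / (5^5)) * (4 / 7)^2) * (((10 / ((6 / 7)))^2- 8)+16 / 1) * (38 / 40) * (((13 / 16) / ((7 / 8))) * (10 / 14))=2101875399 / 375156250000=0.01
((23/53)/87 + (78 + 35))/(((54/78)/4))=27095432/41499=652.92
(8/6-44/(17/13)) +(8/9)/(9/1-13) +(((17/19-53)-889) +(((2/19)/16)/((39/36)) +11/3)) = -73312157/75582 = -969.97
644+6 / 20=6443 / 10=644.30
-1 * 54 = -54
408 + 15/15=409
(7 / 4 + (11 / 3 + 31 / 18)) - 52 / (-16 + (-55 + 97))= 185 / 36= 5.14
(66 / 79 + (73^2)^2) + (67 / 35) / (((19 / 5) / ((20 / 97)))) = 28942891821465 / 1019179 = 28398241.94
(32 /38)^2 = 256 /361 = 0.71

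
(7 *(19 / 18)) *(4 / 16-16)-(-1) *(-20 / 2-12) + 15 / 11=-12057 / 88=-137.01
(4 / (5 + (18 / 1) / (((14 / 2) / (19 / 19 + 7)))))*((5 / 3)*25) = 3500 / 537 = 6.52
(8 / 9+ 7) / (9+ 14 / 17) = 1207 / 1503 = 0.80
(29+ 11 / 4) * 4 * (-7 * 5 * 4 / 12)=-4445 / 3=-1481.67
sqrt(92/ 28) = sqrt(161)/ 7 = 1.81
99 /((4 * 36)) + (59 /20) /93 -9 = -61609 /7440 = -8.28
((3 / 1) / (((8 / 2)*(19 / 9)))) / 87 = 9 / 2204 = 0.00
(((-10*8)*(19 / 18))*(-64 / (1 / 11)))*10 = 5350400 / 9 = 594488.89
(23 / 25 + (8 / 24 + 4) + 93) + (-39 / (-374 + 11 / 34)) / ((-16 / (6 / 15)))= 24965509 / 254100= 98.25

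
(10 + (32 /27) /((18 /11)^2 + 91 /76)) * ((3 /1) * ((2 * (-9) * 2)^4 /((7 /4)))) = 7402046810112 /249445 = 29674063.66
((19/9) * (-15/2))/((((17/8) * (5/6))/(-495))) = 75240/17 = 4425.88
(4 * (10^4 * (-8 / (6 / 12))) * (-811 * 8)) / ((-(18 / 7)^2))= -627974320.99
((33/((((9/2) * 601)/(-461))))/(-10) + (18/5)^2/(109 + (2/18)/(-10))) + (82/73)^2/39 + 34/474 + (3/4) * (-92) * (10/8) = -33088902755284241/387165469410564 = -85.46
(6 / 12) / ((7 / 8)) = 4 / 7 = 0.57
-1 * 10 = -10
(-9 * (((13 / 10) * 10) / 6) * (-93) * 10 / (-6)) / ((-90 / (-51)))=-6851 / 4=-1712.75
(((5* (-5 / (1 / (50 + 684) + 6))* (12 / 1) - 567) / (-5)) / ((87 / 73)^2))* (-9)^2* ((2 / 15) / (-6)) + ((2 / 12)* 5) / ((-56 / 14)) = -69612660157 / 444552600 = -156.59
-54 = -54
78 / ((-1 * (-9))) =26 / 3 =8.67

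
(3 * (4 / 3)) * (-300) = -1200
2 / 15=0.13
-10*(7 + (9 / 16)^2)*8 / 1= -9365 / 16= -585.31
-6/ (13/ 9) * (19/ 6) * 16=-2736/ 13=-210.46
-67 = -67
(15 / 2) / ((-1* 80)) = -3 / 32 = -0.09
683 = 683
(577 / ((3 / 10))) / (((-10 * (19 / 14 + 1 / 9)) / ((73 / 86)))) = -884541 / 7955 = -111.19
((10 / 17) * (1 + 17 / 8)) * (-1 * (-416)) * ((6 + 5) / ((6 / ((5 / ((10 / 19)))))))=679250 / 51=13318.63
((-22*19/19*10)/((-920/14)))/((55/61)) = 427/115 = 3.71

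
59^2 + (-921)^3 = -781226480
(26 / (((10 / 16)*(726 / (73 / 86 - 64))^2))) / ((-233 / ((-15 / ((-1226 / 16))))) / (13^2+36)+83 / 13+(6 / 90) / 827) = 6760762313214520 / 12428555101791807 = 0.54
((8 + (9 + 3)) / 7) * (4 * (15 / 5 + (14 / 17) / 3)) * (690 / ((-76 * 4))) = -192050 / 2261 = -84.94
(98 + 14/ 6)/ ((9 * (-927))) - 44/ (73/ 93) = -56.07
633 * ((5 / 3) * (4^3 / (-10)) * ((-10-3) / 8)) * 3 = 32916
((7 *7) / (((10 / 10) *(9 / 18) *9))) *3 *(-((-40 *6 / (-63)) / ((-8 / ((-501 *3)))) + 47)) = -24915.33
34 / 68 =1 / 2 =0.50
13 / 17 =0.76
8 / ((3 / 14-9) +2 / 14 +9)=112 / 5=22.40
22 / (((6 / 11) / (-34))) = -4114 / 3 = -1371.33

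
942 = 942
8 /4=2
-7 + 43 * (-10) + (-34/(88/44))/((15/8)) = -446.07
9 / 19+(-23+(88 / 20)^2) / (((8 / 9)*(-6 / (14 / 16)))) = 65109 / 60800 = 1.07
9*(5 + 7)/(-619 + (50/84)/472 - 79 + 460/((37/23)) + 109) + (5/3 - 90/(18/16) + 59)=-13130214158/666856761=-19.69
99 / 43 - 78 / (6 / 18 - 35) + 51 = 9555 / 172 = 55.55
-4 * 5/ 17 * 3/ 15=-4/ 17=-0.24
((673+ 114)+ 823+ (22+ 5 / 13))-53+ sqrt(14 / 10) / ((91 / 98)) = 14 * sqrt(35) / 65+ 20532 / 13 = 1580.66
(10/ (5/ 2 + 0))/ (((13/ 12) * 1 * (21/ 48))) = 768/ 91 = 8.44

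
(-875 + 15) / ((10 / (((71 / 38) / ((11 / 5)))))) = -15265 / 209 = -73.04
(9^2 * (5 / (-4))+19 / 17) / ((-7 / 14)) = 6809 / 34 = 200.26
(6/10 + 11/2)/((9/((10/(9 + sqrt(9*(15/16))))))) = 976/1161 - 244*sqrt(15)/3483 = 0.57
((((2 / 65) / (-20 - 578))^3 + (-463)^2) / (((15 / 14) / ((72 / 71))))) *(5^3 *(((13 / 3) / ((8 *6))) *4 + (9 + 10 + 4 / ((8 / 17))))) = 14731715616845782348472 / 20848363711565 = 706612558.22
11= 11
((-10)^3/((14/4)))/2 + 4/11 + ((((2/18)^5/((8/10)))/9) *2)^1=-11661940919/81841914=-142.49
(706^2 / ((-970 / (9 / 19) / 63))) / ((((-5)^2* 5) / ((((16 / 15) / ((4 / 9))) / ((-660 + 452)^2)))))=-211959909 / 31146700000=-0.01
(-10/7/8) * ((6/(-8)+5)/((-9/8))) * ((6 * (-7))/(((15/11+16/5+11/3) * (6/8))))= -9350/2037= -4.59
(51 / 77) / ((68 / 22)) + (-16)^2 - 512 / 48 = 10313 / 42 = 245.55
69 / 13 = 5.31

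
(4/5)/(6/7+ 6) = 7/60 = 0.12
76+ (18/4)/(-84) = 4253/56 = 75.95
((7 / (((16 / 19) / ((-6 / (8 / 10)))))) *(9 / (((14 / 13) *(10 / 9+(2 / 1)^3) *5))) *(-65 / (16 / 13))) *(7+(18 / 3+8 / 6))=726954345 / 83968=8657.52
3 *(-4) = -12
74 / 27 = 2.74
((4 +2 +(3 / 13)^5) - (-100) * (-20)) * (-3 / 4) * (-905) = -1353427.06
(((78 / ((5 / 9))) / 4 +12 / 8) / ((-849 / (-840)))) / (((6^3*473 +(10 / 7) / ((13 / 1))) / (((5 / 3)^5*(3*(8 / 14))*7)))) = 1942850000 / 35520327009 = 0.05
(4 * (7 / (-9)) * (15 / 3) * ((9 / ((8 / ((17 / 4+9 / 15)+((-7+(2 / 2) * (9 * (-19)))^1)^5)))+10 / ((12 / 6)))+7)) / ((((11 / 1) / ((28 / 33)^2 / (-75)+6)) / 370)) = 679306964549311159103 / 1078110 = 630090588668420.81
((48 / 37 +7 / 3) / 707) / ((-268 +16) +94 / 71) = -28613 / 1396733646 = -0.00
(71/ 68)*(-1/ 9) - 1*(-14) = 8497/ 612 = 13.88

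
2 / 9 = 0.22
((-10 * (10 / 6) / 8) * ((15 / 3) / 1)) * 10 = -625 / 6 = -104.17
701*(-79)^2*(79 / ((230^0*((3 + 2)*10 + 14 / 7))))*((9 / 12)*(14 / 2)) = 7258027119 / 208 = 34894361.15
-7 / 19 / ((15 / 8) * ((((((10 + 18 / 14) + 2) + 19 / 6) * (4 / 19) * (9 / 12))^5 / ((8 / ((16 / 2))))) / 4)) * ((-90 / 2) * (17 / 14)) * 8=457545963098112 / 157539780804451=2.90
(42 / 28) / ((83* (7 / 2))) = 3 / 581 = 0.01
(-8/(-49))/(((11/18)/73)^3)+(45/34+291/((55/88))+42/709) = 2191287625785387/7860846070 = 278759.77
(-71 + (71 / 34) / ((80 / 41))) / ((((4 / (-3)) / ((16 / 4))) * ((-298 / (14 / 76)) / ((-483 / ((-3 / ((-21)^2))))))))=-14926611231 / 1621120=-9207.59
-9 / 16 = -0.56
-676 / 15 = -45.07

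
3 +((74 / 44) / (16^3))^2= 24360519001 / 8120172544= 3.00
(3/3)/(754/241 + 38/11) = 2651/17452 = 0.15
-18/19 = -0.95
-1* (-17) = 17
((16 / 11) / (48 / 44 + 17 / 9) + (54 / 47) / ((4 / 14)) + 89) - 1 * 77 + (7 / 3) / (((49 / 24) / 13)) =3044281 / 97055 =31.37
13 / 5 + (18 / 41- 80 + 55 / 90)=-281731 / 3690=-76.35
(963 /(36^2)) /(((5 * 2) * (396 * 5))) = 107 /2851200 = 0.00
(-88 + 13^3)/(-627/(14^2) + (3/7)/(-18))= -1240092/1895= -654.40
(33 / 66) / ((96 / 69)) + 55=3543 / 64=55.36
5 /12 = 0.42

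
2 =2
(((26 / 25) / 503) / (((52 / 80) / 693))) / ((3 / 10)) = 3696 / 503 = 7.35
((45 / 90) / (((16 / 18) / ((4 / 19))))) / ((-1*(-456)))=3 / 11552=0.00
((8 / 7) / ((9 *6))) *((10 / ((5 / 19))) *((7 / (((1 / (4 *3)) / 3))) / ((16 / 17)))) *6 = 1292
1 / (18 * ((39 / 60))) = 10 / 117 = 0.09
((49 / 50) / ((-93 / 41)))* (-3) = 2009 / 1550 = 1.30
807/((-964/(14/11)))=-5649/5302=-1.07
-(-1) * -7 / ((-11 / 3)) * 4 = 84 / 11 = 7.64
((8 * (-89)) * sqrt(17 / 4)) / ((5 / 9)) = -3204 * sqrt(17) / 5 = -2642.09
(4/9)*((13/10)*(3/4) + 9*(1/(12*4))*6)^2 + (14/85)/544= 226611/115600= 1.96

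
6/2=3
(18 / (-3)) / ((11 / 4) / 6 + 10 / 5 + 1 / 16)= -288 / 121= -2.38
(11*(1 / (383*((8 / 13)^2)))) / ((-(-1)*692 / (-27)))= -50193 / 16962304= -0.00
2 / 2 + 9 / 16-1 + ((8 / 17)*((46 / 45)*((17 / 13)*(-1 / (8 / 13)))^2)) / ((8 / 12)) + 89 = 22277 / 240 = 92.82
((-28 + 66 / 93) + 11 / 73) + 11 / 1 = -36524 / 2263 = -16.14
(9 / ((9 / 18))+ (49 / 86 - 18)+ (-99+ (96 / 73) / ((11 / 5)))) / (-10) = 1351223 / 138116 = 9.78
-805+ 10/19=-15285/19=-804.47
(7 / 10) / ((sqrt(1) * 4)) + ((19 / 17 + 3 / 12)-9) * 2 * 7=-72541 / 680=-106.68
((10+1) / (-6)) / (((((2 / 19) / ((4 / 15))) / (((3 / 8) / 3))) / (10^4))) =-5805.56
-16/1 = -16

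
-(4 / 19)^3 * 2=-128 / 6859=-0.02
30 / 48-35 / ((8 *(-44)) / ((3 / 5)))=241 / 352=0.68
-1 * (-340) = 340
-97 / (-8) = 97 / 8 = 12.12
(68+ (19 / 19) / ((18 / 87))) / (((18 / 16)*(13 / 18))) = 3496 / 39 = 89.64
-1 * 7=-7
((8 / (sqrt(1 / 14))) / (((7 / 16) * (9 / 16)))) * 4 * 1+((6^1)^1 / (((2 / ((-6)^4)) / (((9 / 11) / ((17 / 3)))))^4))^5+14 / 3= 20544686652008057105619820000000000000000000.00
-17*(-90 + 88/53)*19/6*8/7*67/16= 50661581/2226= 22759.02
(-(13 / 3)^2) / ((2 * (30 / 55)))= -1859 / 108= -17.21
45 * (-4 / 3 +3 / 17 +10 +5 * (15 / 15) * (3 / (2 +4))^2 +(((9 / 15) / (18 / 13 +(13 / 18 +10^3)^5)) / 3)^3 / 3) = 11569335264275681770433565940073261330973970074838520886640629132153952341 / 25472391062675938494074226450541744228791645299945404059665493626192900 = 454.19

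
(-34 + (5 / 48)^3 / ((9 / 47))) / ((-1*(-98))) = -4833611 / 13934592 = -0.35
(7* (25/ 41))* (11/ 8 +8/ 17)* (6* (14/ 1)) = 922425/ 1394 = 661.71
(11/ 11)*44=44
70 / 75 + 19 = 299 / 15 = 19.93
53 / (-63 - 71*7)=-53 / 560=-0.09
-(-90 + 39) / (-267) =-17 / 89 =-0.19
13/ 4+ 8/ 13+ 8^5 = 1704137/ 52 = 32771.87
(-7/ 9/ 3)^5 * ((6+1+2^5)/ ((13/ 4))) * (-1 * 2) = 134456/ 4782969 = 0.03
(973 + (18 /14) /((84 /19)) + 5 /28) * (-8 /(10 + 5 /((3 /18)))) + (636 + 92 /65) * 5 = 1906148 /637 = 2992.38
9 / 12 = 3 / 4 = 0.75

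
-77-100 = -177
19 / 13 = 1.46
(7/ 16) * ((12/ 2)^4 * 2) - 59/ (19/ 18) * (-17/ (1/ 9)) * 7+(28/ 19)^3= 418402180/ 6859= 61000.46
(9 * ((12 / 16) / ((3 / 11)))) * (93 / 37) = 9207 / 148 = 62.21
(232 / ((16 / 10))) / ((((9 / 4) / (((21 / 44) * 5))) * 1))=5075 / 33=153.79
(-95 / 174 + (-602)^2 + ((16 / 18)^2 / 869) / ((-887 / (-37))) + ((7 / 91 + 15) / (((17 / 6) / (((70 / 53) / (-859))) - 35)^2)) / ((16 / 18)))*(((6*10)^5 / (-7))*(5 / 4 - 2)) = 38200858018747394238658417410000000 / 1265206207425291007877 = 30193384915875.95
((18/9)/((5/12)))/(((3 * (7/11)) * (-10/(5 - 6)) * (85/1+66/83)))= 3652/1246175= 0.00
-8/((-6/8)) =32/3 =10.67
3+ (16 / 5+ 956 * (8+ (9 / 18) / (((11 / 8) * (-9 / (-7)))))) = 3922669 / 495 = 7924.58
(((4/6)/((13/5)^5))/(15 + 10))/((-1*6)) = -125/3341637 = -0.00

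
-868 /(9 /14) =-12152 /9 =-1350.22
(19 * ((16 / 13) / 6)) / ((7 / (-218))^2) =7223648 / 1911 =3780.04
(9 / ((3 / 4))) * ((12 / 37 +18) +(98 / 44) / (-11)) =973578 / 4477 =217.46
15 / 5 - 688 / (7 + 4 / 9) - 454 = -36409 / 67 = -543.42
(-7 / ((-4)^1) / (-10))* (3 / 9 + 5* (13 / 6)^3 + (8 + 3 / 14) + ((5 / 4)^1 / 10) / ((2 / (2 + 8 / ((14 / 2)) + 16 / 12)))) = -10.44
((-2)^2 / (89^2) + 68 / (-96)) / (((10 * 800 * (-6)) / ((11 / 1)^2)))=16281881 / 9124992000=0.00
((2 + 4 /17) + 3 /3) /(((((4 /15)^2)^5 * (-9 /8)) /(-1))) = 3523974609375 /2228224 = 1581517.21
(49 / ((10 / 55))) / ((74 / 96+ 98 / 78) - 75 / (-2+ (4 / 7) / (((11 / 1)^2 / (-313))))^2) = -3685646328 / 57060385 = -64.59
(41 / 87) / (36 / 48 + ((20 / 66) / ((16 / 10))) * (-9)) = -902 / 1827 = -0.49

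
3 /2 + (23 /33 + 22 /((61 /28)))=49501 /4026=12.30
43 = 43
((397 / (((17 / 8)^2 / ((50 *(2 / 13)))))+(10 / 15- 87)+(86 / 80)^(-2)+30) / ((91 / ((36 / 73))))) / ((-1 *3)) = -51751440332 / 46146881599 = -1.12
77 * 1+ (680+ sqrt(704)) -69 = 8 * sqrt(11)+ 688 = 714.53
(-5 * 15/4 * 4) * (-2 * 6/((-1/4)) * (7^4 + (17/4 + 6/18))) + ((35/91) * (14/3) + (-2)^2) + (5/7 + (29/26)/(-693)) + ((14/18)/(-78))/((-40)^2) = -748980309826139/86486400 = -8660093.49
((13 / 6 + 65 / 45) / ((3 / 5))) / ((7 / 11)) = 3575 / 378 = 9.46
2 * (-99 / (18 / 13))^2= 20449 / 2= 10224.50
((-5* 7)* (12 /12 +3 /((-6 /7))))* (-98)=-8575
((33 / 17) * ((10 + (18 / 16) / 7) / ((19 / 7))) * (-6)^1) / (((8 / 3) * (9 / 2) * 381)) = -6259 / 656336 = -0.01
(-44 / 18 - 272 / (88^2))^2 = 6.15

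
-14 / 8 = -7 / 4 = -1.75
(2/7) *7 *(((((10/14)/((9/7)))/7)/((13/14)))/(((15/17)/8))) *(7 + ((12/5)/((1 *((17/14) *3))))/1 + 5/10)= 22192/1755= 12.65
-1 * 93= -93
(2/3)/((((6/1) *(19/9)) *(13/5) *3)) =5/741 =0.01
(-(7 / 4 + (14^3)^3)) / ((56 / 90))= -531284060205 / 16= -33205253762.81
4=4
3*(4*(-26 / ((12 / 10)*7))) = -260 / 7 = -37.14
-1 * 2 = -2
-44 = -44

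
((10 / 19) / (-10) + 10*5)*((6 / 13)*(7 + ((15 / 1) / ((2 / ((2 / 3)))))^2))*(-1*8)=-112128 / 19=-5901.47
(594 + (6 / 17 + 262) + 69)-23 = 15340 / 17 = 902.35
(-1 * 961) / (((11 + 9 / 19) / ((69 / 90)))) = -419957 / 6540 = -64.21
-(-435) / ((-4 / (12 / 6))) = -435 / 2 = -217.50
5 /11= 0.45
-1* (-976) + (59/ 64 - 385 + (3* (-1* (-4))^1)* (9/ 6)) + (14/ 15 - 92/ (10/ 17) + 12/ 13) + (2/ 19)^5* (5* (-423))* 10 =14063523760979/ 30901715520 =455.10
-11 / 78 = -0.14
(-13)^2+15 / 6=343 / 2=171.50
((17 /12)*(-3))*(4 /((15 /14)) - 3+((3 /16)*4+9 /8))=-5321 /480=-11.09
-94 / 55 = -1.71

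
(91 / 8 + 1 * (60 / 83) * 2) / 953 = 8513 / 632792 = 0.01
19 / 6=3.17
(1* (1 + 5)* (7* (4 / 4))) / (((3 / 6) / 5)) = 420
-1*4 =-4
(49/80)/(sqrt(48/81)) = 147 *sqrt(3)/320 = 0.80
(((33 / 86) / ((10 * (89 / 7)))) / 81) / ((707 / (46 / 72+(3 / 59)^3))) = 51971579 / 1543235238569520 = 0.00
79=79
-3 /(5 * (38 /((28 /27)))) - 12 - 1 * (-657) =551461 /855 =644.98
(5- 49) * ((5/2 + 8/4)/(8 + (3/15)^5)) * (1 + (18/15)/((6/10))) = -1856250/25001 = -74.25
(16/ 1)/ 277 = 16/ 277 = 0.06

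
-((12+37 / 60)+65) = -4657 / 60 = -77.62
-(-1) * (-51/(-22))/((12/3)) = 51/88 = 0.58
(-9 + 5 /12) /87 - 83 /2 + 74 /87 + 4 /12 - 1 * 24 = -67249 /1044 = -64.41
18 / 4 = 9 / 2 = 4.50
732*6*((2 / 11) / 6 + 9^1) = 436272 / 11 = 39661.09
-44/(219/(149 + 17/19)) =-30.12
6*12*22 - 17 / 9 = 14239 / 9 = 1582.11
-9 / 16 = -0.56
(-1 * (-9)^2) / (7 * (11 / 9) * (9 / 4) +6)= -324 / 101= -3.21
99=99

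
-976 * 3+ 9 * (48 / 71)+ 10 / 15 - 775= -787301 / 213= -3696.25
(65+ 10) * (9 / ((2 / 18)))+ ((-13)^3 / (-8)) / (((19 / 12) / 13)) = 316533 / 38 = 8329.82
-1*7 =-7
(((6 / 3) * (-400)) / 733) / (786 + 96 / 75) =-10000 / 7213453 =-0.00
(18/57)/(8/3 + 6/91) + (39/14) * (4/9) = 201461/148827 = 1.35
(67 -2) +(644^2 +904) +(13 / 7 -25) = 415681.86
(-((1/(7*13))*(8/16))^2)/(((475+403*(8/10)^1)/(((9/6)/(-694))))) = 5/61102252848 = 0.00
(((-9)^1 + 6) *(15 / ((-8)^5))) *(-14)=-0.02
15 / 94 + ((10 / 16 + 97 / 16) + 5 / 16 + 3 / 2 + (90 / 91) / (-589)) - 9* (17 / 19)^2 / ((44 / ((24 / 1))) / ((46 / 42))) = 2292192781 / 526502977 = 4.35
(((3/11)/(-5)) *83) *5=-249/11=-22.64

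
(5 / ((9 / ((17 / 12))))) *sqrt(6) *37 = 71.33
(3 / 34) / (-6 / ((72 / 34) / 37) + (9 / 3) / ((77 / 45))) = -693 / 809591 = -0.00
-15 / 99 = -5 / 33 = -0.15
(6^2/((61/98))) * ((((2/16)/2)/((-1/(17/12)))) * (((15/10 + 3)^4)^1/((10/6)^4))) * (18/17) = -703096443/2440000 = -288.15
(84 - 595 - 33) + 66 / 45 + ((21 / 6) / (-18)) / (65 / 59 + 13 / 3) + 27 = -29758649 / 57720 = -515.57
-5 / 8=-0.62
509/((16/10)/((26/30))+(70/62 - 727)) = -205127/291782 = -0.70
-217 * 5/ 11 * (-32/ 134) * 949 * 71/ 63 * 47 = 7853696240/ 6633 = 1184033.81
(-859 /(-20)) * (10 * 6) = 2577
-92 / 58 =-1.59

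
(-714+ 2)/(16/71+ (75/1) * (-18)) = 25276/47917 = 0.53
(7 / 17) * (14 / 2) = 49 / 17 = 2.88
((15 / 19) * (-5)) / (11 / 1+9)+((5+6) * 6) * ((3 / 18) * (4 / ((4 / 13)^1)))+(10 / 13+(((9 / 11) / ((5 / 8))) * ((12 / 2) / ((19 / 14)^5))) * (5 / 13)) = 204274298691 / 1416328628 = 144.23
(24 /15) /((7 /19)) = 152 /35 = 4.34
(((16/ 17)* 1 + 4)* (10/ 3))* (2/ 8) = 70/ 17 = 4.12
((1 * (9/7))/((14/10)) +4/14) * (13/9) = 767/441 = 1.74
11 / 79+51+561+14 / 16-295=200985 / 632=318.01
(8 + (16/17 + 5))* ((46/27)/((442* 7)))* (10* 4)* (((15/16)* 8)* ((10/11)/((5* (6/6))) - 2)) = -3634000/867867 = -4.19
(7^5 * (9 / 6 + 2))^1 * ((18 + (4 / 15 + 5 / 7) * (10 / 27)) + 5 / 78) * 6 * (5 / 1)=22828695995 / 702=32519509.96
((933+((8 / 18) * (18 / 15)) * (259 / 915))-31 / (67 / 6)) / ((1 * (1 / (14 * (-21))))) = -83843846002 / 306525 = -273530.20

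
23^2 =529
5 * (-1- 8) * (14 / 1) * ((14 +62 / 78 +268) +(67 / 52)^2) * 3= -726862185 / 1352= -537619.96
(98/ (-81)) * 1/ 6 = -49/ 243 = -0.20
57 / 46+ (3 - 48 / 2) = -909 / 46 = -19.76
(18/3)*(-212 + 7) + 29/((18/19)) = -21589/18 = -1199.39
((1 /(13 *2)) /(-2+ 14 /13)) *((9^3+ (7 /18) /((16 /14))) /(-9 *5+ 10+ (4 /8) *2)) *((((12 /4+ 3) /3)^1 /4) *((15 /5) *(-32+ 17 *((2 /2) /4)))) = -3885925 /104448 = -37.20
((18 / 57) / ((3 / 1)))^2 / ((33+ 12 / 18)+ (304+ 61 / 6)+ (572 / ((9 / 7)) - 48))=72 / 4839205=0.00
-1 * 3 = -3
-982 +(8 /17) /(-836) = -3489048 /3553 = -982.00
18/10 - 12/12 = 4/5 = 0.80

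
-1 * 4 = -4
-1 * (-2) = 2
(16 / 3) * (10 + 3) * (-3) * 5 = -1040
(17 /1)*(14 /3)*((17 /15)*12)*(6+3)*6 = 291312 /5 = 58262.40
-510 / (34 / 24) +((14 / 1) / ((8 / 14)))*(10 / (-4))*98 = -6362.50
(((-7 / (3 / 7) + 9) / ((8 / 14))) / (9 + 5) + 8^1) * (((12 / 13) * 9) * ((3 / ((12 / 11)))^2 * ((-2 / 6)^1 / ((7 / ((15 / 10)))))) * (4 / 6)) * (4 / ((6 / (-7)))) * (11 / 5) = 22627 / 104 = 217.57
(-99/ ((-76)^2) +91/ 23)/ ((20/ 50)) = 2616695/ 265696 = 9.85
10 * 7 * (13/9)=910/9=101.11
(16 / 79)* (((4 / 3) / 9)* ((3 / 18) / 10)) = 16 / 31995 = 0.00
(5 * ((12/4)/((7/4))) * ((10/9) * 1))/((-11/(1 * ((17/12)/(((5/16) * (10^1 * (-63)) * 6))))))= 136/130977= 0.00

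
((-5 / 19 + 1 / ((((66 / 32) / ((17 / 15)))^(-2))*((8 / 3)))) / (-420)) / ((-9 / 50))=0.01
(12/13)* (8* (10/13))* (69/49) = 66240/8281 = 8.00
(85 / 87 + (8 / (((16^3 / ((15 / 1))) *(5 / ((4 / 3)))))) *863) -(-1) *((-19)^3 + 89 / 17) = -1296038567 / 189312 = -6846.05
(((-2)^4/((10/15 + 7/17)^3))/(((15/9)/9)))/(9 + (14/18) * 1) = 64468386/9150625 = 7.05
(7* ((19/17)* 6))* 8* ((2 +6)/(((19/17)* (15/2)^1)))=1792/5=358.40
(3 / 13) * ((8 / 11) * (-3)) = -72 / 143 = -0.50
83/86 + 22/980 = 10404/10535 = 0.99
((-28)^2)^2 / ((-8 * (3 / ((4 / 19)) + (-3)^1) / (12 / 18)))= -614656 / 135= -4553.01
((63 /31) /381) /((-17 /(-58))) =1218 /66929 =0.02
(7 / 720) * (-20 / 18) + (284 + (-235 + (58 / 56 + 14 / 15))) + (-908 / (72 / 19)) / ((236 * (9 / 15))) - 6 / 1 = 28947601 / 669060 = 43.27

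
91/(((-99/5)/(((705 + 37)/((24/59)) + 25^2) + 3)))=-1217125/108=-11269.68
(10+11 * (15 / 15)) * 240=5040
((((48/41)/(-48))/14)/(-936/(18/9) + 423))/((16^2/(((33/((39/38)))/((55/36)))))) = 19/5969600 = 0.00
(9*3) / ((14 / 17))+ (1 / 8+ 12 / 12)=1899 / 56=33.91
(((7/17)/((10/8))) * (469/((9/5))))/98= 0.88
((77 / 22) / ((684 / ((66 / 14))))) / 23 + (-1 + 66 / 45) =24527 / 52440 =0.47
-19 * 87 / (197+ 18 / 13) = -8.33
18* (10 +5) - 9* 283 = -2277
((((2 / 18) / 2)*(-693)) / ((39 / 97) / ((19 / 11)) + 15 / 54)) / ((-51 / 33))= 48.79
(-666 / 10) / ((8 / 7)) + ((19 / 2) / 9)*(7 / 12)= -7784 / 135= -57.66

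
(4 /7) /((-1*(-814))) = 2 /2849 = 0.00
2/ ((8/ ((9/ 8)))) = 9/ 32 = 0.28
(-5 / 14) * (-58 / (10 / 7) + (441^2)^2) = -13508164043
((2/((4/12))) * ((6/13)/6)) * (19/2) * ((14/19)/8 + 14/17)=273/68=4.01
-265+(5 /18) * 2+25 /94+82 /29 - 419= -16691729 /24534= -680.35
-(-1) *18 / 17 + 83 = 1429 / 17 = 84.06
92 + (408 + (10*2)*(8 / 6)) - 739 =-637 / 3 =-212.33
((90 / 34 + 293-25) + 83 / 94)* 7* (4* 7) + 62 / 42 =893001259 / 16779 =53221.36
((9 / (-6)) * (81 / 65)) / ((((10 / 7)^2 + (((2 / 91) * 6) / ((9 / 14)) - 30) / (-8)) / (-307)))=21932694 / 220345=99.54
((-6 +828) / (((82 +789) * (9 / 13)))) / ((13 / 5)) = 1370 / 2613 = 0.52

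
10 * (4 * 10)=400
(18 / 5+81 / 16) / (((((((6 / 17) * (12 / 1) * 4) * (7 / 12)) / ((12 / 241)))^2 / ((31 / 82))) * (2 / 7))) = 886941 / 3048090880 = 0.00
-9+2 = -7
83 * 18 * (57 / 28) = 42579 / 14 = 3041.36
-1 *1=-1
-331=-331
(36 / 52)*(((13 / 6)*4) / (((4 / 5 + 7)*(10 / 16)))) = 16 / 13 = 1.23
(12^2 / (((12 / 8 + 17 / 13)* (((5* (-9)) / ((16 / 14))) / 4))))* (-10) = 26624 / 511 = 52.10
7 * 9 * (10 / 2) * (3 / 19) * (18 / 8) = 111.91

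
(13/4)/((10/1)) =13/40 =0.32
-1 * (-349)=349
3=3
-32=-32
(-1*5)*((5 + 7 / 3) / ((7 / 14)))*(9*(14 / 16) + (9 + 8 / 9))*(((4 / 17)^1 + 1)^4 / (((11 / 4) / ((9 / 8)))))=-414568665 / 334084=-1240.91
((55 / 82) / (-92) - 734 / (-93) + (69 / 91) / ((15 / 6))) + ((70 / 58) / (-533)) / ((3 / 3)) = 75783937279 / 9257506440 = 8.19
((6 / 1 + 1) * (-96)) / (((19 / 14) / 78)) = -733824 / 19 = -38622.32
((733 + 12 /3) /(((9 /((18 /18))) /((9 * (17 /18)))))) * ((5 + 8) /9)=162877 /162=1005.41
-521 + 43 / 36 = -18713 / 36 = -519.81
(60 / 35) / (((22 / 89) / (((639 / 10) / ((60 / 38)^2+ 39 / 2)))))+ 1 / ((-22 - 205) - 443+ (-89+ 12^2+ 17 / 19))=20.15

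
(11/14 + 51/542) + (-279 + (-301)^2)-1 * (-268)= 171850899/1897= 90590.88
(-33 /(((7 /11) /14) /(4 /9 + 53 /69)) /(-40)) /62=30371 /85560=0.35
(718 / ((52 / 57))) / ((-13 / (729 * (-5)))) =74587635 / 338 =220673.48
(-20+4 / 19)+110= 1714 / 19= 90.21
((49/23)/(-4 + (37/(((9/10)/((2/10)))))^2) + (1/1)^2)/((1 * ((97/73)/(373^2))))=177686515415/1642016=108212.41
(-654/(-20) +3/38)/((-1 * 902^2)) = -1557/38646190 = -0.00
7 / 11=0.64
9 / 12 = 3 / 4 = 0.75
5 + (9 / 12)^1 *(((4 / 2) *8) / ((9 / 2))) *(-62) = -481 / 3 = -160.33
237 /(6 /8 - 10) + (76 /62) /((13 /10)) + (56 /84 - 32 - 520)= -25766746 /44733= -576.01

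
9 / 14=0.64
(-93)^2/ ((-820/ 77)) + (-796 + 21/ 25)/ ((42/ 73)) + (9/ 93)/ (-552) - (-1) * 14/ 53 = -14276694077927/ 6507265800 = -2193.96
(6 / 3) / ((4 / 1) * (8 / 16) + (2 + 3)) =2 / 7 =0.29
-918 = -918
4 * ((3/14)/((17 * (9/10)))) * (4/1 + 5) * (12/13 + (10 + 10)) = 960/91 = 10.55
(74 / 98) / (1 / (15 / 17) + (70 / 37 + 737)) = 20535 / 20124986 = 0.00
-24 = -24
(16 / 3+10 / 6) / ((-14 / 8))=-4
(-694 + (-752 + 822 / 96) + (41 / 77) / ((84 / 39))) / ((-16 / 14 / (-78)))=-483378831 / 4928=-98088.24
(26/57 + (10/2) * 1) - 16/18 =781/171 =4.57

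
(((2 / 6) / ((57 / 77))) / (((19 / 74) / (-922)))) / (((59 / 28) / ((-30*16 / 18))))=11767965440 / 575073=20463.43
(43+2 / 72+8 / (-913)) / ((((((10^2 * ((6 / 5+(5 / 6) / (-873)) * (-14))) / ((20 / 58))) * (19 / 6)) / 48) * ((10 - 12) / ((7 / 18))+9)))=-548612212 / 15797687389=-0.03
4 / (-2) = -2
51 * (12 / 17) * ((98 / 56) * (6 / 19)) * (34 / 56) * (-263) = -120717 / 38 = -3176.76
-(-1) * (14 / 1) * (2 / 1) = 28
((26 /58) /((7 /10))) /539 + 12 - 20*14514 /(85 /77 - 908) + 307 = 639.08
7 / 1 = 7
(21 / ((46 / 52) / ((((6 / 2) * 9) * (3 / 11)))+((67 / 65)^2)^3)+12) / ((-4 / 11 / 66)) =-11668878016320987 / 2303146507429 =-5066.49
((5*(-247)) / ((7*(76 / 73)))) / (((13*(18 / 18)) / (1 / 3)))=-365 / 84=-4.35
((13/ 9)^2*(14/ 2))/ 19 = 1183/ 1539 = 0.77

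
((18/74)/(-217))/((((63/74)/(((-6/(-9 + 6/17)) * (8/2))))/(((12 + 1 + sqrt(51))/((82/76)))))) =-134368/3051671 - 10336 * sqrt(51)/3051671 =-0.07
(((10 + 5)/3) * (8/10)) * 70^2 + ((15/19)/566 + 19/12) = 1264772653/64524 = 19601.58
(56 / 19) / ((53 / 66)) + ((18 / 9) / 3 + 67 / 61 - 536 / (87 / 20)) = -209816733 / 1781383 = -117.78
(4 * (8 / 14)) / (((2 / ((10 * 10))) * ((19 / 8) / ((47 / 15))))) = 150.78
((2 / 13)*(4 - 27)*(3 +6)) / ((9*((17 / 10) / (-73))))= 33580 / 221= 151.95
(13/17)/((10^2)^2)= 0.00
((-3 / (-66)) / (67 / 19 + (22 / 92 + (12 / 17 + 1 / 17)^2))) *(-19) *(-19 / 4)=45591773 / 48347420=0.94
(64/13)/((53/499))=31936/689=46.35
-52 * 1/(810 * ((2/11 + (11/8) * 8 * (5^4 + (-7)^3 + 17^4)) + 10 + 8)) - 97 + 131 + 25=242303973599/4106847015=59.00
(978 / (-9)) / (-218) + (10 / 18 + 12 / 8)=5011 / 1962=2.55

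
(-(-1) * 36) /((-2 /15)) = -270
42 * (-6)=-252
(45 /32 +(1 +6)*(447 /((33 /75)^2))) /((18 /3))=20861815 /7744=2693.93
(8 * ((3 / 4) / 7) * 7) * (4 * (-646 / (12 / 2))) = -2584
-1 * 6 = -6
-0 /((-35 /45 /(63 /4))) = 0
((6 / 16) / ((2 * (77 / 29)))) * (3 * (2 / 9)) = 29 / 616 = 0.05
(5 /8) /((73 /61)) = 305 /584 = 0.52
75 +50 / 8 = 325 / 4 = 81.25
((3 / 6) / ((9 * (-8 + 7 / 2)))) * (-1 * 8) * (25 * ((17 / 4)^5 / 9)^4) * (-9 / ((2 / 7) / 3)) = -711240496163325191420280175 / 5410421842378752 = -131457493867.17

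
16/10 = 1.60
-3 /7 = -0.43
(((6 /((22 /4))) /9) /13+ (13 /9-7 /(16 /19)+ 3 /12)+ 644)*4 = 13125161 /5148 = 2549.57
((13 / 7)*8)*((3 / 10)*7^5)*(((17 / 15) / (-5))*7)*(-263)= 3907493044 / 125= 31259944.35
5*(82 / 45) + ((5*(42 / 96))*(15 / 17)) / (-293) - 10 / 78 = 83699071 / 9324432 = 8.98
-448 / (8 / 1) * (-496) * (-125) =-3472000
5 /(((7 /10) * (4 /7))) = 25 /2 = 12.50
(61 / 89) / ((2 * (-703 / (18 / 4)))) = -549 / 250268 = -0.00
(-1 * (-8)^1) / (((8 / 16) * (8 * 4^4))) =1 / 128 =0.01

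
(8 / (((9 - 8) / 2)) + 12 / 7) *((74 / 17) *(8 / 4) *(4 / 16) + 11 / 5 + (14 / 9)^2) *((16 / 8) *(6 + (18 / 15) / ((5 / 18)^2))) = 10420765568 / 2008125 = 5189.30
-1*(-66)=66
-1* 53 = -53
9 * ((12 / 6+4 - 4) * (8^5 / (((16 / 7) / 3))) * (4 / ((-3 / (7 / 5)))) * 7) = -50577408 / 5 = -10115481.60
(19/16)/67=19/1072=0.02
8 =8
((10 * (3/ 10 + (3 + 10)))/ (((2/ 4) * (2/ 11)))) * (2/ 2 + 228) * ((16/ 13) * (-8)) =-3298727.38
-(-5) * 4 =20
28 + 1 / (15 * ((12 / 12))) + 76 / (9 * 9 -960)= 40991 / 1465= 27.98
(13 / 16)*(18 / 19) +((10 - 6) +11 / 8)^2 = 36067 / 1216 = 29.66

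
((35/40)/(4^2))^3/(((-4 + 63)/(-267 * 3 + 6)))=-272685/123731968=-0.00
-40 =-40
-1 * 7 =-7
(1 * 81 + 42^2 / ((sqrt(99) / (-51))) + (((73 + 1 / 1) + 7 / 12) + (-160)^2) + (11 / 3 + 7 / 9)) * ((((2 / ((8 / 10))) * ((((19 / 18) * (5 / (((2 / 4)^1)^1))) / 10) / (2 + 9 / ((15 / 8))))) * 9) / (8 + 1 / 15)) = 2202482375 / 197472-3142125 * sqrt(11) / 2662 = 7238.57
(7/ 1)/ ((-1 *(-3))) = 7/ 3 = 2.33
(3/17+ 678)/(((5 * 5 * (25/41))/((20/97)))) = 1890756/206125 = 9.17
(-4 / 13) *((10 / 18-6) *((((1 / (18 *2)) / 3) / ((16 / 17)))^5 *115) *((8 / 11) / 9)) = 8000894195 / 5576860340576059392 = 0.00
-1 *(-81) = 81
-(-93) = 93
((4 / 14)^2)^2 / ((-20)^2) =1 / 60025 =0.00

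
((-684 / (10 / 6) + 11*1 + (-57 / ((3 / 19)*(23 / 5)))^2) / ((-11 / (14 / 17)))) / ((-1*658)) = 0.66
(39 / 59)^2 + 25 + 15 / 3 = 105951 / 3481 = 30.44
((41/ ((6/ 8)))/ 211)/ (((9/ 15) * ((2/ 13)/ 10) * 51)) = 53300/ 96849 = 0.55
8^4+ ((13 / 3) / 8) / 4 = 393229 / 96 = 4096.14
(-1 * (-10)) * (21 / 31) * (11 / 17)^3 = 279510 / 152303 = 1.84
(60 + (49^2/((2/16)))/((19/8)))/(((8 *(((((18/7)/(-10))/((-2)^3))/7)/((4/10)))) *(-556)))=-3792698/23769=-159.56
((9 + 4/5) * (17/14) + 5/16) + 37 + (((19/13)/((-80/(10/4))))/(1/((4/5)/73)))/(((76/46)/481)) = 28655/584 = 49.07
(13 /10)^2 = 169 /100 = 1.69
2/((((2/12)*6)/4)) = 8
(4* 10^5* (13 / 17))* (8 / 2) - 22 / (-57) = 1185600374 / 969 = 1223529.80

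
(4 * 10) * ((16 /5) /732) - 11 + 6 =-883 /183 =-4.83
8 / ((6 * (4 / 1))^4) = 1 / 41472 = 0.00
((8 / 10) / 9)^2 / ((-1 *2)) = -0.00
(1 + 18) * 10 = 190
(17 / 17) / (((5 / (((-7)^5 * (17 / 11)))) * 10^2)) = -285719 / 5500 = -51.95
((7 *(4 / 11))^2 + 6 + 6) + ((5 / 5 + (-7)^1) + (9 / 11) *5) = 2005 / 121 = 16.57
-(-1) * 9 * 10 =90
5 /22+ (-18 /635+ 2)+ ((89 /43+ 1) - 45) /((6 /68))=-473.01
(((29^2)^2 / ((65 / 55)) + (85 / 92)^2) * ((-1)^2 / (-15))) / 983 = -21950261383 / 540807280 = -40.59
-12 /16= -3 /4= -0.75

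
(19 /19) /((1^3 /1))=1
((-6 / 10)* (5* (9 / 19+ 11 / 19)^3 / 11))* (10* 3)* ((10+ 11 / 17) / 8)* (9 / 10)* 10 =-146610000 / 1282633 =-114.30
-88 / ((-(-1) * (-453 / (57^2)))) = 95304 / 151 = 631.15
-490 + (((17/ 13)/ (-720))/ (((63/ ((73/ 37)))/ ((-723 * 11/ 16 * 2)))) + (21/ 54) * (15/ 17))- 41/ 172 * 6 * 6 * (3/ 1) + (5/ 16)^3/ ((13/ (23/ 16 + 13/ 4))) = -11221801120692503/ 21775803678720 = -515.33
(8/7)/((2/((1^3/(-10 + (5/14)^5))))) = -307328/5375115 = -0.06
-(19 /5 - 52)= 241 /5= 48.20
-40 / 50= -4 / 5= -0.80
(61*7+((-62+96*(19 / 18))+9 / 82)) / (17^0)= 114745 / 246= 466.44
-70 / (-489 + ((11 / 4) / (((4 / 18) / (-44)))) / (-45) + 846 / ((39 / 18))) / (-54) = -4550 / 303399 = -0.01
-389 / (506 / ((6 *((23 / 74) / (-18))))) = 389 / 4884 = 0.08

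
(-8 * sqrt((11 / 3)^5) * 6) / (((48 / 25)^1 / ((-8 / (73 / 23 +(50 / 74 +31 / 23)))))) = 20594200 * sqrt(33) / 119421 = 990.65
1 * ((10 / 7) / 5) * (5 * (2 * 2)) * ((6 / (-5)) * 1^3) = -48 / 7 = -6.86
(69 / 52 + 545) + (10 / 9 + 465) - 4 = 471949 / 468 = 1008.44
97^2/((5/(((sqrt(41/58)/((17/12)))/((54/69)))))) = 216407*sqrt(2378)/7395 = 1427.05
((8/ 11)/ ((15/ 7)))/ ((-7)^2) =8/ 1155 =0.01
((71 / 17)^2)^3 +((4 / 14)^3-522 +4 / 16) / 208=5304.58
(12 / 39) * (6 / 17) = 24 / 221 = 0.11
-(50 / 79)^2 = -2500 / 6241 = -0.40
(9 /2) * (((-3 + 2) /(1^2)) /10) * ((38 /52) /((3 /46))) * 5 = -1311 /52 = -25.21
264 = 264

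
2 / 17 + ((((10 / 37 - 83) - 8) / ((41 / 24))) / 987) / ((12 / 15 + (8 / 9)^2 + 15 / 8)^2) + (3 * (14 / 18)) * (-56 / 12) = -103716245408641456 / 9624991504395141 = -10.78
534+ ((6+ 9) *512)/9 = 4162/3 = 1387.33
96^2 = 9216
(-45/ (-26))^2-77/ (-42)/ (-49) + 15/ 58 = 9270043/ 2881788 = 3.22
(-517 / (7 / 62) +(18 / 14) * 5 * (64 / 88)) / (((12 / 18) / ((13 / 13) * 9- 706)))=368260647 / 77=4782605.81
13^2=169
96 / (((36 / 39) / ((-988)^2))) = 101518976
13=13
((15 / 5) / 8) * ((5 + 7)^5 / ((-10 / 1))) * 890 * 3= -24914304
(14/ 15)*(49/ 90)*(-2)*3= -686/ 225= -3.05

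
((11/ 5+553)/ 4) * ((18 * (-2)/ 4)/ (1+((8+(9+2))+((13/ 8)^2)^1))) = -44416/ 805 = -55.18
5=5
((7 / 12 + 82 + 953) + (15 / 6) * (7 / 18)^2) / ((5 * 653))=0.32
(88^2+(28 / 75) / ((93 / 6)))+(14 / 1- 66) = 17883956 / 2325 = 7692.02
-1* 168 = -168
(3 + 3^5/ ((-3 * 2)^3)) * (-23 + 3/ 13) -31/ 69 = -43.14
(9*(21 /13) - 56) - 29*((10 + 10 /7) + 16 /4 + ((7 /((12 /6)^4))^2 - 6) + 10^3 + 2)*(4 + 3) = -683572255 /3328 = -205400.32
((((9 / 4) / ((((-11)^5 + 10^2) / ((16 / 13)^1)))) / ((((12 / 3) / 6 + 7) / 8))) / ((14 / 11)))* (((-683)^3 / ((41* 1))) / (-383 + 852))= 1514044162224 / 6477681748447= 0.23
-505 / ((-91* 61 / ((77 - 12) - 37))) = 2020 / 793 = 2.55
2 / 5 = 0.40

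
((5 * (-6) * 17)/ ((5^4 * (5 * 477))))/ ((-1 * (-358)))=-17/ 17788125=-0.00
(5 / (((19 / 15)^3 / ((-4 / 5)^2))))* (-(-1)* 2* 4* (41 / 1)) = 3542400 / 6859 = 516.46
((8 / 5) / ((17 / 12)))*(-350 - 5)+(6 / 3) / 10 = -400.74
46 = 46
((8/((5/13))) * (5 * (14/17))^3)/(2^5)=222950/4913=45.38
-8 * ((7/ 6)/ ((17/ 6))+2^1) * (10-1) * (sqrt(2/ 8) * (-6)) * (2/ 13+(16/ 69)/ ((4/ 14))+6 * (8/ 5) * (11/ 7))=1487589552/ 177905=8361.71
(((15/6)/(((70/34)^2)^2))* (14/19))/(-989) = -0.00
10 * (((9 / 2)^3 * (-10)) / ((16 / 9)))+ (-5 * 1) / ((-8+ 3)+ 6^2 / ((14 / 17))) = -5125.91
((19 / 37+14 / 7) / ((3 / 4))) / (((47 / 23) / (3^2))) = 25668 / 1739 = 14.76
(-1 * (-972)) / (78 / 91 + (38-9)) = 6804 / 209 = 32.56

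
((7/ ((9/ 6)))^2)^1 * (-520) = -101920/ 9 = -11324.44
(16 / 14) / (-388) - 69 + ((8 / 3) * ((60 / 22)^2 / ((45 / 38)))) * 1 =-52.25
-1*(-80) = 80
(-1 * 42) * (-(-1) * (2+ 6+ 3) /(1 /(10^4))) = -4620000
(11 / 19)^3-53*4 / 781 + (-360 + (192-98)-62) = -1757470909 / 5356879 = -328.08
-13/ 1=-13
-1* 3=-3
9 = 9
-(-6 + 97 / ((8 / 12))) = -139.50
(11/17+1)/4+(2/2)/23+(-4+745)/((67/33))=9573049/26197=365.43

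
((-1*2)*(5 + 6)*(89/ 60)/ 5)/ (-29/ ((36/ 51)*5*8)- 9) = 15664/ 24065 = 0.65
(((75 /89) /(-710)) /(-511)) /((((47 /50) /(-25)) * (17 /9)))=-84375 /2579978191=-0.00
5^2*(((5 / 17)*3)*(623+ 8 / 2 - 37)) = 221250 / 17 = 13014.71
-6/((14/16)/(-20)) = 960/7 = 137.14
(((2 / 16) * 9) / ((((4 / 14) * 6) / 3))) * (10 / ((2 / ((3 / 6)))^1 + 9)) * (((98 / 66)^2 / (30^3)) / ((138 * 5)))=16807 / 93775968000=0.00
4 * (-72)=-288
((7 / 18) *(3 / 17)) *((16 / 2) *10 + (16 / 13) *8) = 4088 / 663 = 6.17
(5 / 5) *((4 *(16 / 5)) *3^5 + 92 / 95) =59116 / 19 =3111.37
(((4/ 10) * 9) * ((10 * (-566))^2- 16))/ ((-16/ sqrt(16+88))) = -72080064 * sqrt(26)/ 5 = -73507530.58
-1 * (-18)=18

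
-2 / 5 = -0.40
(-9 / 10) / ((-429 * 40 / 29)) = 87 / 57200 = 0.00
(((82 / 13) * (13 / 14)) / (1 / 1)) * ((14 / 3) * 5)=410 / 3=136.67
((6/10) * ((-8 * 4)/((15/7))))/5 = -224/125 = -1.79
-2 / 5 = -0.40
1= 1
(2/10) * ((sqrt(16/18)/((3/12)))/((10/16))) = 64 * sqrt(2)/75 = 1.21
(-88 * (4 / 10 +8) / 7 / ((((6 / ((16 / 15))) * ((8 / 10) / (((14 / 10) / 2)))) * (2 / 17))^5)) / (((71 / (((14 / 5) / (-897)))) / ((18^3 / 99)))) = 1336358049544 / 1209057890625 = 1.11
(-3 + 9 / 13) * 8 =-240 / 13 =-18.46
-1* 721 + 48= -673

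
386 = 386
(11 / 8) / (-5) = -11 / 40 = -0.28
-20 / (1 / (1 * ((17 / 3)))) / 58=-170 / 87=-1.95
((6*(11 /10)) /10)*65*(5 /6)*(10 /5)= 143 /2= 71.50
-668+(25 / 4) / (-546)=-1458937 / 2184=-668.01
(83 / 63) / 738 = 83 / 46494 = 0.00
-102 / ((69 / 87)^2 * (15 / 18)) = -514692 / 2645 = -194.59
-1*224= -224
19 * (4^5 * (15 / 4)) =72960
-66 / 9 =-22 / 3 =-7.33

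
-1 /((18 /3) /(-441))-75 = -3 /2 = -1.50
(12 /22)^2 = 36 /121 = 0.30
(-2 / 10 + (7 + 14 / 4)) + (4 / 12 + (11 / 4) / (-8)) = 4939 / 480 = 10.29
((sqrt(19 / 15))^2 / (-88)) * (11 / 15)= -19 / 1800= -0.01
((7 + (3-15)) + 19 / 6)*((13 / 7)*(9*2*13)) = -796.71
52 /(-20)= -13 /5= -2.60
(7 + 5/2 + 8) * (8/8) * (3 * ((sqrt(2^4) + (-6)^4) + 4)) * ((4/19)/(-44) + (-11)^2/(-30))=-57777958/209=-276449.56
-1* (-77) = 77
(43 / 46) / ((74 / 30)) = 645 / 1702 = 0.38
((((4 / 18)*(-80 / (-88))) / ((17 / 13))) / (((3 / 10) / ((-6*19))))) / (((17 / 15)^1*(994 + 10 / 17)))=-0.05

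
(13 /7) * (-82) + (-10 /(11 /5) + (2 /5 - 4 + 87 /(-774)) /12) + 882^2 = 777766.86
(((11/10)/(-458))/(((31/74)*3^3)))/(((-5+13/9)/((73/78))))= 29711/531573120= 0.00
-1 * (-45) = 45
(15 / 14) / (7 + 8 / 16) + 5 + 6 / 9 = 122 / 21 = 5.81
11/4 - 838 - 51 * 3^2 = -5177/4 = -1294.25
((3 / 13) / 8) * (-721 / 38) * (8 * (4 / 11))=-4326 / 2717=-1.59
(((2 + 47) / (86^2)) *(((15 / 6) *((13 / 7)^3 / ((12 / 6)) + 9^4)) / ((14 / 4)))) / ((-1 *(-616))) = 0.05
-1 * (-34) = 34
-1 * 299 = -299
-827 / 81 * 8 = -6616 / 81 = -81.68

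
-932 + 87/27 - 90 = -9169/9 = -1018.78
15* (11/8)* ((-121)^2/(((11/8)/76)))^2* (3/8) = 5065105486320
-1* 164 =-164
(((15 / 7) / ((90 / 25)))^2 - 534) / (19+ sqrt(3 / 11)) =-196742359 / 6999552+ 941351 * sqrt(33) / 6999552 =-27.34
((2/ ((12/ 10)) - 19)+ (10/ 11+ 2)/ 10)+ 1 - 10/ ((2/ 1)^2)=-6119/ 330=-18.54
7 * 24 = 168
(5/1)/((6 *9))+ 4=221/54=4.09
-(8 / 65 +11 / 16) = -843 / 1040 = -0.81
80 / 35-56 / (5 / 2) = -20.11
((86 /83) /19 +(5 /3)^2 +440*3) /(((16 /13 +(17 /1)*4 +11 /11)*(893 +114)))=244074467 /13048916463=0.02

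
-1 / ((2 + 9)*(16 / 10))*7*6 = -105 / 44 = -2.39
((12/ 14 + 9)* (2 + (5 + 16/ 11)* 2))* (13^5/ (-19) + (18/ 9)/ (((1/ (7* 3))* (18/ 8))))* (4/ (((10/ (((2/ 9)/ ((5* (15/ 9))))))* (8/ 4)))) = -15302.03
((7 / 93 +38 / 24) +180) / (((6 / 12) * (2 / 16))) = 270308 / 93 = 2906.54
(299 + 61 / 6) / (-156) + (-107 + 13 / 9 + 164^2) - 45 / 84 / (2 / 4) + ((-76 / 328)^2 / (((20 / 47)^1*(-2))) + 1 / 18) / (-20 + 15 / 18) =339289069493929 / 12665998800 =26787.39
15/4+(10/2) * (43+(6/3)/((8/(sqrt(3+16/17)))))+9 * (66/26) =5 * sqrt(1139)/68+12563/52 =244.08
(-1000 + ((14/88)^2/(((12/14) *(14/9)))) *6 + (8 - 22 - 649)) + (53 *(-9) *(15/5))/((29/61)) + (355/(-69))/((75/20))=-108647461541/23243616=-4674.29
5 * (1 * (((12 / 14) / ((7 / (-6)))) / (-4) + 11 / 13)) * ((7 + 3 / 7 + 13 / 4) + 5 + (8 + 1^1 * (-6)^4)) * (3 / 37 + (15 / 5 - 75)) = -80627821020 / 164983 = -488703.81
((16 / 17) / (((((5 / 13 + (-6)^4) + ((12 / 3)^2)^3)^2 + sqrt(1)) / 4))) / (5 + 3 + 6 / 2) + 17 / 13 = 7811042083419 / 5973149774735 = 1.31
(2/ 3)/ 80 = 1/ 120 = 0.01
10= 10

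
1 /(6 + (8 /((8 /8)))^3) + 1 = 519 /518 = 1.00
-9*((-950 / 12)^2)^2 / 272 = -50906640625 / 39168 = -1299699.77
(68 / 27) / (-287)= -68 / 7749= -0.01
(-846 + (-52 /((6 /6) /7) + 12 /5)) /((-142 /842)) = 2541998 /355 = 7160.56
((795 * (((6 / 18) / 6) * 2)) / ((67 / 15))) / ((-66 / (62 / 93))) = -1325 / 6633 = -0.20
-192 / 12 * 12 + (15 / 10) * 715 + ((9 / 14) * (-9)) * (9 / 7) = 42780 / 49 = 873.06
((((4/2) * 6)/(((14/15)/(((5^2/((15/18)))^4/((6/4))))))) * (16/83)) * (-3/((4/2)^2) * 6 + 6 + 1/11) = 1944000000/913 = 2129244.25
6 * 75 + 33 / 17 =7683 / 17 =451.94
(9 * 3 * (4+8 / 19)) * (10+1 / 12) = 22869 / 19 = 1203.63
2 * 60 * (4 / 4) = 120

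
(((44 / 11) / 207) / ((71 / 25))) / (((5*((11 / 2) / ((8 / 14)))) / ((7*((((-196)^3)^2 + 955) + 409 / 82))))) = 123970688396079760 / 2209449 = 56109323363.46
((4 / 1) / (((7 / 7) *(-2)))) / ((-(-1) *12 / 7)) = -7 / 6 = -1.17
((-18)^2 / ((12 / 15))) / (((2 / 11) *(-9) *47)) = -495 / 94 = -5.27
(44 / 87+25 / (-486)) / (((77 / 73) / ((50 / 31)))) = 11685475 / 16821189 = 0.69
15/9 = 5/3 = 1.67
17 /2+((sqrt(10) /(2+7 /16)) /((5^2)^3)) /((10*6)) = 4*sqrt(10) /9140625+17 /2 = 8.50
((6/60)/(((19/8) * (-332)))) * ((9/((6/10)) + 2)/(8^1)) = -17/63080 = -0.00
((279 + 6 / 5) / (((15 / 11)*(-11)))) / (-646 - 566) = 467 / 30300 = 0.02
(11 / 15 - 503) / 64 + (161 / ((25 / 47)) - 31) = 633197 / 2400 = 263.83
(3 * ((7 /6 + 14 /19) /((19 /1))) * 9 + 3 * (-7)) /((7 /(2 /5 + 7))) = -69819 /3610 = -19.34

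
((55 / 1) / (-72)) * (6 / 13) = -55 / 156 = -0.35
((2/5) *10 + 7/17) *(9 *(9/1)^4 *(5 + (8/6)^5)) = 40805775/17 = 2400339.71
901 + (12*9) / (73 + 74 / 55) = 1230043 / 1363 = 902.45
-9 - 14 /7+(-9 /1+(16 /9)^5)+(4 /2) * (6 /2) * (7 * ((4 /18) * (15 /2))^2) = 6756646 /59049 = 114.42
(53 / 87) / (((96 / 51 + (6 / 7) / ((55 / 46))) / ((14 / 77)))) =31535 / 740022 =0.04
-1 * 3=-3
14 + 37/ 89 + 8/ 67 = 86673/ 5963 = 14.54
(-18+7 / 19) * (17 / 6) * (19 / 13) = -5695 / 78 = -73.01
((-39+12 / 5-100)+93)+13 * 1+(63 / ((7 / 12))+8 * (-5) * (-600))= 120387 / 5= 24077.40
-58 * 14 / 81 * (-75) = 20300 / 27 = 751.85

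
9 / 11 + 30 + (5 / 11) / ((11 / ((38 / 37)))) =138163 / 4477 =30.86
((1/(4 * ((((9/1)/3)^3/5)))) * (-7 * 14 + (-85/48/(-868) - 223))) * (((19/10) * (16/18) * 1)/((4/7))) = -254107121/5785344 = -43.92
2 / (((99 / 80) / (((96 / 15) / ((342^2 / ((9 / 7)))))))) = 256 / 2251557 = 0.00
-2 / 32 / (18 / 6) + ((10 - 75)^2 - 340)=186479 / 48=3884.98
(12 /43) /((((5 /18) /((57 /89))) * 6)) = 2052 /19135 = 0.11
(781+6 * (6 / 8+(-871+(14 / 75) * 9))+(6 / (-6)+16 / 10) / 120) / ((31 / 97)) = -85950051 / 6200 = -13862.91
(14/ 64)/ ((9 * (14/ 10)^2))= 25/ 2016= 0.01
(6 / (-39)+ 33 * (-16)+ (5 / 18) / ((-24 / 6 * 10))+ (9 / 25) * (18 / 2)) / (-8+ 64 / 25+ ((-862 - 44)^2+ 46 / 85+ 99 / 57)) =-2612747 / 4085623152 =-0.00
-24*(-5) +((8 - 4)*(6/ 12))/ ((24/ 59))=1499/ 12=124.92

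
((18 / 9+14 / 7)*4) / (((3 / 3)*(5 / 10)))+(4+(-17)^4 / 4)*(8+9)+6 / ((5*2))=7101297 / 20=355064.85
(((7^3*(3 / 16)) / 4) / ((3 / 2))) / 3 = 343 / 96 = 3.57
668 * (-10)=-6680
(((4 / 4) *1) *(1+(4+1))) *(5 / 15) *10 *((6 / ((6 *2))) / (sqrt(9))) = 10 / 3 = 3.33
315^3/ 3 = 10418625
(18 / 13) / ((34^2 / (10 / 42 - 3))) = -87 / 26299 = -0.00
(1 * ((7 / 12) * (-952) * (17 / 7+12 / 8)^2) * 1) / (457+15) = -51425 / 2832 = -18.16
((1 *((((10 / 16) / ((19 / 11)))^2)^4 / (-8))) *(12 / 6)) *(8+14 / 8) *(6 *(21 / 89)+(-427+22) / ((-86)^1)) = -153095698947765234375 / 34894513205986862301184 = -0.00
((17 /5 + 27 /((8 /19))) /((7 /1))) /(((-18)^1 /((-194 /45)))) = 261997 /113400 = 2.31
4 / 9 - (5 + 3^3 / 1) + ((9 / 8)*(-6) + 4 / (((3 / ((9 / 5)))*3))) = -6751 / 180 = -37.51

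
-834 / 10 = -417 / 5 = -83.40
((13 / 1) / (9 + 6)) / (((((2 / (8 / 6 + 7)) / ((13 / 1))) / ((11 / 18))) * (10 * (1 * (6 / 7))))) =13013 / 3888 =3.35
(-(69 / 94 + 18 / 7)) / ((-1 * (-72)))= -725 / 15792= -0.05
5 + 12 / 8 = 13 / 2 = 6.50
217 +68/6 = 685/3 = 228.33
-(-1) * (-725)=-725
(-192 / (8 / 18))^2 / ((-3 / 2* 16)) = -7776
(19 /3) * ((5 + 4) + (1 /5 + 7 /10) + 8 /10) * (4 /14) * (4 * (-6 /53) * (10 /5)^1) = -32528 /1855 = -17.54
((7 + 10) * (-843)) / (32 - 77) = 4777 / 15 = 318.47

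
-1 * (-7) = 7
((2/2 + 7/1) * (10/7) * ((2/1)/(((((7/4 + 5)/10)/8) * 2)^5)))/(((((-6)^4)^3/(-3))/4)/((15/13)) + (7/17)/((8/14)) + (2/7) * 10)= -5704253440000000/5368854319017939711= -0.00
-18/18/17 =-1/17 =-0.06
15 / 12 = 5 / 4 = 1.25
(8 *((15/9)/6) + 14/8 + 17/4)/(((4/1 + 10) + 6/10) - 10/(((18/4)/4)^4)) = 269730/274153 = 0.98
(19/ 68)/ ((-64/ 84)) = -0.37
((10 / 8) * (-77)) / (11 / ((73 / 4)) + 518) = -28105 / 151432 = -0.19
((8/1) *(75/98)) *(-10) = -3000/49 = -61.22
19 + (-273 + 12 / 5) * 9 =-12082 / 5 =-2416.40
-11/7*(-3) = 4.71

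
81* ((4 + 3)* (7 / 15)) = 1323 / 5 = 264.60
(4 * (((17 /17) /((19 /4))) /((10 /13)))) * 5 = 104 /19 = 5.47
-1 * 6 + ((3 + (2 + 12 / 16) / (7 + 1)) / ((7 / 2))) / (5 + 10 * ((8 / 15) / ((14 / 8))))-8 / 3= -69341 / 8112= -8.55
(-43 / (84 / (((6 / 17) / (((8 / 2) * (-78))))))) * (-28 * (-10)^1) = 215 / 1326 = 0.16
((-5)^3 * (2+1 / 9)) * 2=-4750 / 9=-527.78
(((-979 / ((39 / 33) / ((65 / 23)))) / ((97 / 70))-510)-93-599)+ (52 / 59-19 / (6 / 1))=-2285392327 / 789774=-2893.73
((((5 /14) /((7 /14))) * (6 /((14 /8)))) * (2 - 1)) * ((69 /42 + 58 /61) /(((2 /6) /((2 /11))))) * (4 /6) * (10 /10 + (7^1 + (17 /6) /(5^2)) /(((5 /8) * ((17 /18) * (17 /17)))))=30.14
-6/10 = -3/5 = -0.60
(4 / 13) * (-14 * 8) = -448 / 13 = -34.46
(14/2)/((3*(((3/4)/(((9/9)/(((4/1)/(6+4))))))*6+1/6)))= 70/59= 1.19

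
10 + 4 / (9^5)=590494 / 59049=10.00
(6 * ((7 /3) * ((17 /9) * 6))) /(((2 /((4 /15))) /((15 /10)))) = 476 /15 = 31.73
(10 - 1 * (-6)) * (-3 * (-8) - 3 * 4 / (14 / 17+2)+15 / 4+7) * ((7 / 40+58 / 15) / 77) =5917 / 231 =25.61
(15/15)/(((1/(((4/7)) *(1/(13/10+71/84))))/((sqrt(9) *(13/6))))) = 1560/901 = 1.73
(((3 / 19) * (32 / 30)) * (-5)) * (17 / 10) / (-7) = 0.20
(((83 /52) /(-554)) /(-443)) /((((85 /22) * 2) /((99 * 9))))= 813483 /1084765240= 0.00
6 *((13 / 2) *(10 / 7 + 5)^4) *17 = 2718714375 / 2401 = 1132325.85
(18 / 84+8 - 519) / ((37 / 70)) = -35755 / 37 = -966.35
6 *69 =414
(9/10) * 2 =9/5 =1.80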